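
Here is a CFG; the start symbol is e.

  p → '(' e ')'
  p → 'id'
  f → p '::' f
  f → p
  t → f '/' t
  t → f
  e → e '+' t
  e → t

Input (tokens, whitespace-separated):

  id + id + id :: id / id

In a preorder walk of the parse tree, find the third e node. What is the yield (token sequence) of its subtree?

[e [e [e [t [f [p id]]]] + [t [f [p id]]]] + [t [f [p id] :: [f [p id]]] / [t [f [p id]]]]]

id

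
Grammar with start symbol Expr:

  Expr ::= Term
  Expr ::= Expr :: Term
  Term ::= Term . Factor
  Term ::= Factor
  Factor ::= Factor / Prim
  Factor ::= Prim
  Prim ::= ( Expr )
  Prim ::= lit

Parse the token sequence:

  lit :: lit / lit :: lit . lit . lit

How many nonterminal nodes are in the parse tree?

[Expr [Expr [Expr [Term [Factor [Prim lit]]]] :: [Term [Factor [Factor [Prim lit]] / [Prim lit]]]] :: [Term [Term [Term [Factor [Prim lit]]] . [Factor [Prim lit]]] . [Factor [Prim lit]]]]

20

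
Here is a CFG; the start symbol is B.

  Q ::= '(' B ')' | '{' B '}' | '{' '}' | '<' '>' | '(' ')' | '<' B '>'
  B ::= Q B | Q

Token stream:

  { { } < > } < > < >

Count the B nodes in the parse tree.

5

[B [Q { [B [Q { }] [B [Q < >]]] }] [B [Q < >] [B [Q < >]]]]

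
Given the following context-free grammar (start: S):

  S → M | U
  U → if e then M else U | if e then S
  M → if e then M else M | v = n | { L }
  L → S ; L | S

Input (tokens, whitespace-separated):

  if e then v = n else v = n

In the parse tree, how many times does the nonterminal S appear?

[S [M if e then [M v = n] else [M v = n]]]

1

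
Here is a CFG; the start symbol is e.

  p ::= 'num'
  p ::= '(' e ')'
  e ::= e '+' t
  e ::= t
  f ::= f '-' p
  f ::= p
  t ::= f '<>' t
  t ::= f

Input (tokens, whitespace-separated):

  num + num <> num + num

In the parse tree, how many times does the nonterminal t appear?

4

[e [e [e [t [f [p num]]]] + [t [f [p num]] <> [t [f [p num]]]]] + [t [f [p num]]]]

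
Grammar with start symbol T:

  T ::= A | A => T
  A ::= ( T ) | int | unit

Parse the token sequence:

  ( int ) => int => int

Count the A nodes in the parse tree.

[T [A ( [T [A int]] )] => [T [A int] => [T [A int]]]]

4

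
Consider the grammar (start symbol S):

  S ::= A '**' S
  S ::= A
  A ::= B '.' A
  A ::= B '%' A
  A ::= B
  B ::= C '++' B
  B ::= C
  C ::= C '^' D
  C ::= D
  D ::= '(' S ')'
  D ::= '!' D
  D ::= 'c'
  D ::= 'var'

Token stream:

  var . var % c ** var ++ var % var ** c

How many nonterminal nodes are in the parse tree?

30

[S [A [B [C [D var]]] . [A [B [C [D var]]] % [A [B [C [D c]]]]]] ** [S [A [B [C [D var]] ++ [B [C [D var]]]] % [A [B [C [D var]]]]] ** [S [A [B [C [D c]]]]]]]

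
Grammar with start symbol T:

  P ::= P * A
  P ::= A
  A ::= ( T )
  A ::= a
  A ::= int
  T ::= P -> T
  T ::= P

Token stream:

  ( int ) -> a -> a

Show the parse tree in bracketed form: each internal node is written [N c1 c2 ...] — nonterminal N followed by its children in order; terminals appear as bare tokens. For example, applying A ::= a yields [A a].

T
P -> T
A -> T
( T ) -> T
( P ) -> T
( A ) -> T
( int ) -> T
( int ) -> P -> T
( int ) -> A -> T
( int ) -> a -> T
( int ) -> a -> P
( int ) -> a -> A
( int ) -> a -> a

[T [P [A ( [T [P [A int]]] )]] -> [T [P [A a]] -> [T [P [A a]]]]]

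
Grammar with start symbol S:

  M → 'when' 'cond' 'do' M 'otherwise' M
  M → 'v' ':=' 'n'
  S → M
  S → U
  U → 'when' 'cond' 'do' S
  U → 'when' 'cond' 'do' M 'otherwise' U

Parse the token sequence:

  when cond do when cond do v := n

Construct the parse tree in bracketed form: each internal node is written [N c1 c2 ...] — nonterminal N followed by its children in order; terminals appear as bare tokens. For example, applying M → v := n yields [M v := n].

[S [U when cond do [S [U when cond do [S [M v := n]]]]]]

S
U
when cond do S
when cond do U
when cond do when cond do S
when cond do when cond do M
when cond do when cond do v := n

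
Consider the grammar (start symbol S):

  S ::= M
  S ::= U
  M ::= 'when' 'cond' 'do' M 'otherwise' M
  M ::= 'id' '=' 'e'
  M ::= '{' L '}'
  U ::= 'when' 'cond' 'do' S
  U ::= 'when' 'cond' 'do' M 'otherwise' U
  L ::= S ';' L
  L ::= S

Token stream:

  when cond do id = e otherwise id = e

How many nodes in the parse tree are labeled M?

[S [M when cond do [M id = e] otherwise [M id = e]]]

3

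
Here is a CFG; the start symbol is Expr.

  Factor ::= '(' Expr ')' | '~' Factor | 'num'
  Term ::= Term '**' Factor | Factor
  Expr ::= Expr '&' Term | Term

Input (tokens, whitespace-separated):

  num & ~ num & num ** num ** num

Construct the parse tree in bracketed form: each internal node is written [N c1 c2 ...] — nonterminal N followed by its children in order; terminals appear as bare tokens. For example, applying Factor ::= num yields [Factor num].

Expr
Expr & Term
Expr & Term & Term
Term & Term & Term
Factor & Term & Term
num & Term & Term
num & Factor & Term
num & ~ Factor & Term
num & ~ num & Term
num & ~ num & Term ** Factor
num & ~ num & Term ** Factor ** Factor
num & ~ num & Factor ** Factor ** Factor
num & ~ num & num ** Factor ** Factor
num & ~ num & num ** num ** Factor
num & ~ num & num ** num ** num

[Expr [Expr [Expr [Term [Factor num]]] & [Term [Factor ~ [Factor num]]]] & [Term [Term [Term [Factor num]] ** [Factor num]] ** [Factor num]]]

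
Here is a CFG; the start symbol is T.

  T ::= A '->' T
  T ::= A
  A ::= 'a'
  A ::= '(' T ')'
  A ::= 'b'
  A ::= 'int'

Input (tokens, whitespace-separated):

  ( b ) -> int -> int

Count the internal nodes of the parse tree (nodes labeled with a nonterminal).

[T [A ( [T [A b]] )] -> [T [A int] -> [T [A int]]]]

8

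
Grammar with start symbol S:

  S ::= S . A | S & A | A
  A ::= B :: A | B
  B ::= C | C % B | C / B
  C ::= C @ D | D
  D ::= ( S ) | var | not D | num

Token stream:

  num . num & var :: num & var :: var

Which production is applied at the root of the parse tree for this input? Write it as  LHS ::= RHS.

S ::= S & A

[S [S [S [S [A [B [C [D num]]]]] . [A [B [C [D num]]]]] & [A [B [C [D var]]] :: [A [B [C [D num]]]]]] & [A [B [C [D var]]] :: [A [B [C [D var]]]]]]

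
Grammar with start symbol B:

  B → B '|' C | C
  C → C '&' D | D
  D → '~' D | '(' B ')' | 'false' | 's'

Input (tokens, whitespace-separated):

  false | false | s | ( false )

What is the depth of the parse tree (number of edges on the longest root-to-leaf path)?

[B [B [B [B [C [D false]]] | [C [D false]]] | [C [D s]]] | [C [D ( [B [C [D false]]] )]]]

6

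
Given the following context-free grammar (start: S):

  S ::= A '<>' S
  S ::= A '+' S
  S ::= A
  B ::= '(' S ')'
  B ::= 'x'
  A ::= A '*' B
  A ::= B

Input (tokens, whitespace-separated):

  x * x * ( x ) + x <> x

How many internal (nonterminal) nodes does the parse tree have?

[S [A [A [A [B x]] * [B x]] * [B ( [S [A [B x]]] )]] + [S [A [B x]] <> [S [A [B x]]]]]

16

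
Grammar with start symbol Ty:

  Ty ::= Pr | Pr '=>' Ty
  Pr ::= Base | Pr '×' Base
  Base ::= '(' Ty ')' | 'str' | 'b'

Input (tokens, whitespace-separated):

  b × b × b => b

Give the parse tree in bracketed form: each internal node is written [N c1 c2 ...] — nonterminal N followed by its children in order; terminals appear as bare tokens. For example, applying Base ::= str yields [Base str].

Ty
Pr => Ty
Pr × Base => Ty
Pr × Base × Base => Ty
Base × Base × Base => Ty
b × Base × Base => Ty
b × b × Base => Ty
b × b × b => Ty
b × b × b => Pr
b × b × b => Base
b × b × b => b

[Ty [Pr [Pr [Pr [Base b]] × [Base b]] × [Base b]] => [Ty [Pr [Base b]]]]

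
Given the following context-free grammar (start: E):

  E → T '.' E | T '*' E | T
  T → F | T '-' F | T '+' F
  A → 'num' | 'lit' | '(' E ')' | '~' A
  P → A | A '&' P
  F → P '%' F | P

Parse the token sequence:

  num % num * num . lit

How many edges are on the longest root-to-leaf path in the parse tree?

[E [T [F [P [A num]] % [F [P [A num]]]]] * [E [T [F [P [A num]]]] . [E [T [F [P [A lit]]]]]]]

7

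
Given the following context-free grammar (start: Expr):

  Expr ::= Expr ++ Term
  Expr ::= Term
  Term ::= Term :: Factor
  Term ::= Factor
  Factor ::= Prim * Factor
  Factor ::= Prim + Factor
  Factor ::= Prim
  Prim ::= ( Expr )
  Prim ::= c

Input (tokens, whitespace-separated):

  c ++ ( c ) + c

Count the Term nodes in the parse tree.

3

[Expr [Expr [Term [Factor [Prim c]]]] ++ [Term [Factor [Prim ( [Expr [Term [Factor [Prim c]]]] )] + [Factor [Prim c]]]]]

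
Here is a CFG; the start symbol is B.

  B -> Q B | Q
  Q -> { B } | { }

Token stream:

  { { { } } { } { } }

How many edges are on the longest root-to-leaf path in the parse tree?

6

[B [Q { [B [Q { [B [Q { }]] }] [B [Q { }] [B [Q { }]]]] }]]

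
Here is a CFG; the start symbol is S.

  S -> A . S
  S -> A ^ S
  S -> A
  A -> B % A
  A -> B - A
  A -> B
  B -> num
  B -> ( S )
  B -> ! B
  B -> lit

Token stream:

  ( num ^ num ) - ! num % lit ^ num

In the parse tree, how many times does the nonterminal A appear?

6

[S [A [B ( [S [A [B num]] ^ [S [A [B num]]]] )] - [A [B ! [B num]] % [A [B lit]]]] ^ [S [A [B num]]]]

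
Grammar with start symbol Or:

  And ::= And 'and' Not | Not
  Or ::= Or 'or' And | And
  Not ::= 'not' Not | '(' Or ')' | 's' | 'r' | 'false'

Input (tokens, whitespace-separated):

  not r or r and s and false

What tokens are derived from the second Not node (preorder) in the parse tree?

r

[Or [Or [And [Not not [Not r]]]] or [And [And [And [Not r]] and [Not s]] and [Not false]]]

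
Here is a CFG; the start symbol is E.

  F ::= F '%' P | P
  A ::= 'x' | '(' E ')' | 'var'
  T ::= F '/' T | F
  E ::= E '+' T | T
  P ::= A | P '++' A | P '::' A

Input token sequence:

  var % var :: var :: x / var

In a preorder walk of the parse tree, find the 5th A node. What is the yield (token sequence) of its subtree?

var

[E [T [F [F [P [A var]]] % [P [P [P [A var]] :: [A var]] :: [A x]]] / [T [F [P [A var]]]]]]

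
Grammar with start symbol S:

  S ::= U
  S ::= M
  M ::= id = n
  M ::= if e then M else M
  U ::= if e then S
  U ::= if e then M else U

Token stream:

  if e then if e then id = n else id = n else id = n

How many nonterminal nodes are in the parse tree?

6

[S [M if e then [M if e then [M id = n] else [M id = n]] else [M id = n]]]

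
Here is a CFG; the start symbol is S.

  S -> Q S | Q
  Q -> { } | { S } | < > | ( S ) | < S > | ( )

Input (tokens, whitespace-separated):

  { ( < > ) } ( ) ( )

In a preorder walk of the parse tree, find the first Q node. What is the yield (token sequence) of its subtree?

{ ( < > ) }

[S [Q { [S [Q ( [S [Q < >]] )]] }] [S [Q ( )] [S [Q ( )]]]]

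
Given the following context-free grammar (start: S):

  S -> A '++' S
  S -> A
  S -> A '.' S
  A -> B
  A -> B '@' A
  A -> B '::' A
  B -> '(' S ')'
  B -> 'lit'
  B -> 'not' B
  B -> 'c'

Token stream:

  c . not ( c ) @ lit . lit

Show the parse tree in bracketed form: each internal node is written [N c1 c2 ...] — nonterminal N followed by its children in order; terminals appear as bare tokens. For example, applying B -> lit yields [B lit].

S
A . S
B . S
c . S
c . A . S
c . B @ A . S
c . not B @ A . S
c . not ( S ) @ A . S
c . not ( A ) @ A . S
c . not ( B ) @ A . S
c . not ( c ) @ A . S
c . not ( c ) @ B . S
c . not ( c ) @ lit . S
c . not ( c ) @ lit . A
c . not ( c ) @ lit . B
c . not ( c ) @ lit . lit

[S [A [B c]] . [S [A [B not [B ( [S [A [B c]]] )]] @ [A [B lit]]] . [S [A [B lit]]]]]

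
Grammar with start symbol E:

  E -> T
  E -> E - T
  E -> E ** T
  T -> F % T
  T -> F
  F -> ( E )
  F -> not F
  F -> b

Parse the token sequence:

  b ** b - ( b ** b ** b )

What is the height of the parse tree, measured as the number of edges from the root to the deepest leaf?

[E [E [E [T [F b]]] ** [T [F b]]] - [T [F ( [E [E [E [T [F b]]] ** [T [F b]]] ** [T [F b]]] )]]]

8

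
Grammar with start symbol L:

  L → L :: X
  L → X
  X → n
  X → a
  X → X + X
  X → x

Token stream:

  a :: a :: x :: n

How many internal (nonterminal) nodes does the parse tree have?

[L [L [L [L [X a]] :: [X a]] :: [X x]] :: [X n]]

8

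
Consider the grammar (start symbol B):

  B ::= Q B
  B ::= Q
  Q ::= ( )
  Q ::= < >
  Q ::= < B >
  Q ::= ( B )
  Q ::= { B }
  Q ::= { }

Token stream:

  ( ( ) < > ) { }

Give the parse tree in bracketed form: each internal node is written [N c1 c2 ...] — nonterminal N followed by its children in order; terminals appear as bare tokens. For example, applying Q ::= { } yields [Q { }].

[B [Q ( [B [Q ( )] [B [Q < >]]] )] [B [Q { }]]]

B
Q B
( B ) B
( Q B ) B
( ( ) B ) B
( ( ) Q ) B
( ( ) < > ) B
( ( ) < > ) Q
( ( ) < > ) { }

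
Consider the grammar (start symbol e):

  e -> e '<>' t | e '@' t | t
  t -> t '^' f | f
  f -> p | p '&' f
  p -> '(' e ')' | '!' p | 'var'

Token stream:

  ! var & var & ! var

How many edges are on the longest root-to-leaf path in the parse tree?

7

[e [t [f [p ! [p var]] & [f [p var] & [f [p ! [p var]]]]]]]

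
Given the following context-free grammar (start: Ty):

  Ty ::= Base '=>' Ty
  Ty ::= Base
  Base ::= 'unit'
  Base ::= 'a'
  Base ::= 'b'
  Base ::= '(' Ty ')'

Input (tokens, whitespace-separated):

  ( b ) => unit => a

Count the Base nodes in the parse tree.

4

[Ty [Base ( [Ty [Base b]] )] => [Ty [Base unit] => [Ty [Base a]]]]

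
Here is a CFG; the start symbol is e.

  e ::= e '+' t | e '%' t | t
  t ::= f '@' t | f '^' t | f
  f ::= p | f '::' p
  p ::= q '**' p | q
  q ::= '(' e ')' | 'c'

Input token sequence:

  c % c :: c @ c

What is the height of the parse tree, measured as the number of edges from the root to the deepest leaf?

6

[e [e [t [f [p [q c]]]]] % [t [f [f [p [q c]]] :: [p [q c]]] @ [t [f [p [q c]]]]]]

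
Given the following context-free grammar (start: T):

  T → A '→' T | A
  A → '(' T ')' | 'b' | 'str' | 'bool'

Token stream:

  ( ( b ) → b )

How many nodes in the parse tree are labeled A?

[T [A ( [T [A ( [T [A b]] )] → [T [A b]]] )]]

4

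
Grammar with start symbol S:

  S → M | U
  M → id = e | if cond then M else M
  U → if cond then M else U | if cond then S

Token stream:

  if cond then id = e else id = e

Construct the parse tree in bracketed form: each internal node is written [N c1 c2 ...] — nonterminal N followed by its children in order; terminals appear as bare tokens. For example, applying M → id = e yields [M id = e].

[S [M if cond then [M id = e] else [M id = e]]]

S
M
if cond then M else M
if cond then id = e else M
if cond then id = e else id = e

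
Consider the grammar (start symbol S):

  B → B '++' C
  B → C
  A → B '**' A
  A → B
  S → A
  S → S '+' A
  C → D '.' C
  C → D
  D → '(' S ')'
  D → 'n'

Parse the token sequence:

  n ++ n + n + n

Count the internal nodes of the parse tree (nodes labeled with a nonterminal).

18

[S [S [S [A [B [B [C [D n]]] ++ [C [D n]]]]] + [A [B [C [D n]]]]] + [A [B [C [D n]]]]]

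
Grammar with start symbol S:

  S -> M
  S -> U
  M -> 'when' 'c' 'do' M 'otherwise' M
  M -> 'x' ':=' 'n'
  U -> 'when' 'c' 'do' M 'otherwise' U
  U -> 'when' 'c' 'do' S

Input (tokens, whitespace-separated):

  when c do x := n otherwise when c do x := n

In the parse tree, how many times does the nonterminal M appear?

2

[S [U when c do [M x := n] otherwise [U when c do [S [M x := n]]]]]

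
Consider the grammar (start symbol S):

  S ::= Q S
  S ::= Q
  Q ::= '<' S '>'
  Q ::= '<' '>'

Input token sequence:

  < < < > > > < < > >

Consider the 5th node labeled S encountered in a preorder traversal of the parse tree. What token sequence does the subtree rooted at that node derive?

< >

[S [Q < [S [Q < [S [Q < >]] >]] >] [S [Q < [S [Q < >]] >]]]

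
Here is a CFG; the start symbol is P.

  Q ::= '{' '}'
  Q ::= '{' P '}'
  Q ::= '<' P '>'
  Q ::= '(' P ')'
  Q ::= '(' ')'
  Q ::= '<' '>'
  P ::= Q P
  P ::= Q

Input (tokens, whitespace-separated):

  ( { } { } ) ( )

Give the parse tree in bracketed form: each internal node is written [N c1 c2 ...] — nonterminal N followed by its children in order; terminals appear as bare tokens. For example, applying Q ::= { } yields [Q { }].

[P [Q ( [P [Q { }] [P [Q { }]]] )] [P [Q ( )]]]

P
Q P
( P ) P
( Q P ) P
( { } P ) P
( { } Q ) P
( { } { } ) P
( { } { } ) Q
( { } { } ) ( )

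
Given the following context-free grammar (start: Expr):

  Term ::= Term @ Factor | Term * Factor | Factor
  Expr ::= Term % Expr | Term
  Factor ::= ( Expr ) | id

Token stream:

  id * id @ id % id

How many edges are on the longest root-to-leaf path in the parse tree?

5

[Expr [Term [Term [Term [Factor id]] * [Factor id]] @ [Factor id]] % [Expr [Term [Factor id]]]]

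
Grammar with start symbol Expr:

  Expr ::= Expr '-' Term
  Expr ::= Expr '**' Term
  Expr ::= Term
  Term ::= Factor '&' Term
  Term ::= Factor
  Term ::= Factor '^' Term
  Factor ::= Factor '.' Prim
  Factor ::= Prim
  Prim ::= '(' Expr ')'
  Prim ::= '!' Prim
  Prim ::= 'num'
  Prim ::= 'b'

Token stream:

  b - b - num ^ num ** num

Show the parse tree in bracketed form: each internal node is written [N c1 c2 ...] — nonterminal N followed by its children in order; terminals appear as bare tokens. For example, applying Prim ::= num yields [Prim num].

Expr
Expr ** Term
Expr - Term ** Term
Expr - Term - Term ** Term
Term - Term - Term ** Term
Factor - Term - Term ** Term
Prim - Term - Term ** Term
b - Term - Term ** Term
b - Factor - Term ** Term
b - Prim - Term ** Term
b - b - Term ** Term
b - b - Factor ^ Term ** Term
b - b - Prim ^ Term ** Term
b - b - num ^ Term ** Term
b - b - num ^ Factor ** Term
b - b - num ^ Prim ** Term
b - b - num ^ num ** Term
b - b - num ^ num ** Factor
b - b - num ^ num ** Prim
b - b - num ^ num ** num

[Expr [Expr [Expr [Expr [Term [Factor [Prim b]]]] - [Term [Factor [Prim b]]]] - [Term [Factor [Prim num]] ^ [Term [Factor [Prim num]]]]] ** [Term [Factor [Prim num]]]]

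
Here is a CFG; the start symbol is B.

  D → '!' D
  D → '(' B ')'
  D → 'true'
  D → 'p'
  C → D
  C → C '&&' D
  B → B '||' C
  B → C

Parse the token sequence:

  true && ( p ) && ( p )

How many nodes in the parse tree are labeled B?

[B [C [C [C [D true]] && [D ( [B [C [D p]]] )]] && [D ( [B [C [D p]]] )]]]

3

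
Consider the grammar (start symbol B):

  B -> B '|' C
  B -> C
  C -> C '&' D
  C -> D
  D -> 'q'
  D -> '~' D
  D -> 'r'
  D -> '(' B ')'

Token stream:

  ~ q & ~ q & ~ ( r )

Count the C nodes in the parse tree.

4

[B [C [C [C [D ~ [D q]]] & [D ~ [D q]]] & [D ~ [D ( [B [C [D r]]] )]]]]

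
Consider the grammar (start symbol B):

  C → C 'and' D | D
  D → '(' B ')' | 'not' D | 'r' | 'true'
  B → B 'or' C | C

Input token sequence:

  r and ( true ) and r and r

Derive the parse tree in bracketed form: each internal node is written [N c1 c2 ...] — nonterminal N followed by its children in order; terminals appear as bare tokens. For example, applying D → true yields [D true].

B
C
C and D
C and D and D
C and D and D and D
D and D and D and D
r and D and D and D
r and ( B ) and D and D
r and ( C ) and D and D
r and ( D ) and D and D
r and ( true ) and D and D
r and ( true ) and r and D
r and ( true ) and r and r

[B [C [C [C [C [D r]] and [D ( [B [C [D true]]] )]] and [D r]] and [D r]]]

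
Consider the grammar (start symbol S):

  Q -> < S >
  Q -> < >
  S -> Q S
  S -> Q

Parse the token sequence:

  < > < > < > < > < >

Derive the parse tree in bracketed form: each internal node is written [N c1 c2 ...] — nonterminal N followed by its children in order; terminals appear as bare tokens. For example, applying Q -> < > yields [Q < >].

[S [Q < >] [S [Q < >] [S [Q < >] [S [Q < >] [S [Q < >]]]]]]

S
Q S
< > S
< > Q S
< > < > S
< > < > Q S
< > < > < > S
< > < > < > Q S
< > < > < > < > S
< > < > < > < > Q
< > < > < > < > < >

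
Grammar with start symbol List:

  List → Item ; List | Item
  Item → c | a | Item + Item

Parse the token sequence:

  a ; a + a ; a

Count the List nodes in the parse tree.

3

[List [Item a] ; [List [Item [Item a] + [Item a]] ; [List [Item a]]]]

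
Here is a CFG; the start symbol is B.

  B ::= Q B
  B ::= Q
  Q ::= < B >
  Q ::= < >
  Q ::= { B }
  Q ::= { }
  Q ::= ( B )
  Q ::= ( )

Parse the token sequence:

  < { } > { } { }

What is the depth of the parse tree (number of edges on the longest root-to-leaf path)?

[B [Q < [B [Q { }]] >] [B [Q { }] [B [Q { }]]]]

4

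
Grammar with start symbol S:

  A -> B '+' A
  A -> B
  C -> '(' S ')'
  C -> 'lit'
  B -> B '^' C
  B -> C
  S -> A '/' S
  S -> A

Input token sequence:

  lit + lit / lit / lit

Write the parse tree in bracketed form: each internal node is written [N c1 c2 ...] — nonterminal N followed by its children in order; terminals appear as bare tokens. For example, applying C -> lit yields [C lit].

[S [A [B [C lit]] + [A [B [C lit]]]] / [S [A [B [C lit]]] / [S [A [B [C lit]]]]]]

S
A / S
B + A / S
C + A / S
lit + A / S
lit + B / S
lit + C / S
lit + lit / S
lit + lit / A / S
lit + lit / B / S
lit + lit / C / S
lit + lit / lit / S
lit + lit / lit / A
lit + lit / lit / B
lit + lit / lit / C
lit + lit / lit / lit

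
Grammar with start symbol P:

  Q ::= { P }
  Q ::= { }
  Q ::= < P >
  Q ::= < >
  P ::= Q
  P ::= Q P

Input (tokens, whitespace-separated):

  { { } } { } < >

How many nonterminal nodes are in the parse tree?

[P [Q { [P [Q { }]] }] [P [Q { }] [P [Q < >]]]]

8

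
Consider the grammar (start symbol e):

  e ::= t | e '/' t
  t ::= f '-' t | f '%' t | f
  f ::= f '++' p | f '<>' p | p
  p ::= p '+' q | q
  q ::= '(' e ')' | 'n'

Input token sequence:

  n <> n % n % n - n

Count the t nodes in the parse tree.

[e [t [f [f [p [q n]]] <> [p [q n]]] % [t [f [p [q n]]] % [t [f [p [q n]]] - [t [f [p [q n]]]]]]]]

4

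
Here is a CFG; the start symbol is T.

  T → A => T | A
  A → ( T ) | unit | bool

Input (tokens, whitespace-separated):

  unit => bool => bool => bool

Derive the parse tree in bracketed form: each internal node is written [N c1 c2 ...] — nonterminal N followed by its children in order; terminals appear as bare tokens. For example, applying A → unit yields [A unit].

T
A => T
unit => T
unit => A => T
unit => bool => T
unit => bool => A => T
unit => bool => bool => T
unit => bool => bool => A
unit => bool => bool => bool

[T [A unit] => [T [A bool] => [T [A bool] => [T [A bool]]]]]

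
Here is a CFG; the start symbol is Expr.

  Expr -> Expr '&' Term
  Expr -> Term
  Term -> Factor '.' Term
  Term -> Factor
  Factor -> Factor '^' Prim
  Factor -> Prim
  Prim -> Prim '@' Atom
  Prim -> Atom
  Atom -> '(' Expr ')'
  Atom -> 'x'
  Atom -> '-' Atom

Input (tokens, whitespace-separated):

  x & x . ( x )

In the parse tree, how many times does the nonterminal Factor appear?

[Expr [Expr [Term [Factor [Prim [Atom x]]]]] & [Term [Factor [Prim [Atom x]]] . [Term [Factor [Prim [Atom ( [Expr [Term [Factor [Prim [Atom x]]]]] )]]]]]]

4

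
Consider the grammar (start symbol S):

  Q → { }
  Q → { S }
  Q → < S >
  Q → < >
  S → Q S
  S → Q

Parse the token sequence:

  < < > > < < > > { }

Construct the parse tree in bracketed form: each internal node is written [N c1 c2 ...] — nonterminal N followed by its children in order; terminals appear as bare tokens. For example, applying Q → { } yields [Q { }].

S
Q S
< S > S
< Q > S
< < > > S
< < > > Q S
< < > > < S > S
< < > > < Q > S
< < > > < < > > S
< < > > < < > > Q
< < > > < < > > { }

[S [Q < [S [Q < >]] >] [S [Q < [S [Q < >]] >] [S [Q { }]]]]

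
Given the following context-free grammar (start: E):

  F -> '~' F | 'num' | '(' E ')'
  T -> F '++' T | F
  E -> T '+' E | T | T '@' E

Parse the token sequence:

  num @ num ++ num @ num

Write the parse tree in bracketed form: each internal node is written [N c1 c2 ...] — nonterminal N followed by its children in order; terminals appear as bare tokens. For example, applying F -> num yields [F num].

[E [T [F num]] @ [E [T [F num] ++ [T [F num]]] @ [E [T [F num]]]]]

E
T @ E
F @ E
num @ E
num @ T @ E
num @ F ++ T @ E
num @ num ++ T @ E
num @ num ++ F @ E
num @ num ++ num @ E
num @ num ++ num @ T
num @ num ++ num @ F
num @ num ++ num @ num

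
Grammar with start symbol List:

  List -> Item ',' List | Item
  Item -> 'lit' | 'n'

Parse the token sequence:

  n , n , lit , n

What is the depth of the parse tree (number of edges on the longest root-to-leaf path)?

5

[List [Item n] , [List [Item n] , [List [Item lit] , [List [Item n]]]]]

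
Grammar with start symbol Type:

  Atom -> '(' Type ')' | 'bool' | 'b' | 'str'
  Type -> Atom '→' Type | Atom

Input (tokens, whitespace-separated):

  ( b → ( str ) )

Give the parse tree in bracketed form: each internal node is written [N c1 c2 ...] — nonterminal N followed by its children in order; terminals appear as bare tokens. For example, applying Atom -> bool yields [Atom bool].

Type
Atom
( Type )
( Atom → Type )
( b → Type )
( b → Atom )
( b → ( Type ) )
( b → ( Atom ) )
( b → ( str ) )

[Type [Atom ( [Type [Atom b] → [Type [Atom ( [Type [Atom str]] )]]] )]]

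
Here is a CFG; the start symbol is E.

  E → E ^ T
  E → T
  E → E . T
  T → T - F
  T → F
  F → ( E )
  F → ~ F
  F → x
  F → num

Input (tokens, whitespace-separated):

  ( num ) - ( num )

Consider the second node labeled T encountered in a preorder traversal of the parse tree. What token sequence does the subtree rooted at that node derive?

[E [T [T [F ( [E [T [F num]]] )]] - [F ( [E [T [F num]]] )]]]

( num )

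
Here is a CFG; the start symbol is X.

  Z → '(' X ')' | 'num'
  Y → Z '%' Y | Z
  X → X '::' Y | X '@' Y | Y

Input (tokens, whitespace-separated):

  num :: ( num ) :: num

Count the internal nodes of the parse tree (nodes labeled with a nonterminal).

12

[X [X [X [Y [Z num]]] :: [Y [Z ( [X [Y [Z num]]] )]]] :: [Y [Z num]]]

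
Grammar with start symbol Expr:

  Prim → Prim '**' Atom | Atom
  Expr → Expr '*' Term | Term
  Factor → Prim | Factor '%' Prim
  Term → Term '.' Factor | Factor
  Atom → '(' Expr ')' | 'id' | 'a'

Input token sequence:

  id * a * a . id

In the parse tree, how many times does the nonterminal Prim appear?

[Expr [Expr [Expr [Term [Factor [Prim [Atom id]]]]] * [Term [Factor [Prim [Atom a]]]]] * [Term [Term [Factor [Prim [Atom a]]]] . [Factor [Prim [Atom id]]]]]

4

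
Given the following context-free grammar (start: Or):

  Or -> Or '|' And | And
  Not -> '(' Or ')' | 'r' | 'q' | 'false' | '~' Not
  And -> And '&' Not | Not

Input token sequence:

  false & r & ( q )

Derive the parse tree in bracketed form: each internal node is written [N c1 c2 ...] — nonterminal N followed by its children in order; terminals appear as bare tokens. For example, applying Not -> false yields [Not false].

Or
And
And & Not
And & Not & Not
Not & Not & Not
false & Not & Not
false & r & Not
false & r & ( Or )
false & r & ( And )
false & r & ( Not )
false & r & ( q )

[Or [And [And [And [Not false]] & [Not r]] & [Not ( [Or [And [Not q]]] )]]]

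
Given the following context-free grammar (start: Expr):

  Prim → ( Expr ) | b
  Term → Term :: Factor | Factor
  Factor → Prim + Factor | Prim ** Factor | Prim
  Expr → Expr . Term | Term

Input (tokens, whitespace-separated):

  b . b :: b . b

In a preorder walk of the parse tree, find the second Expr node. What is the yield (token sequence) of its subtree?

[Expr [Expr [Expr [Term [Factor [Prim b]]]] . [Term [Term [Factor [Prim b]]] :: [Factor [Prim b]]]] . [Term [Factor [Prim b]]]]

b . b :: b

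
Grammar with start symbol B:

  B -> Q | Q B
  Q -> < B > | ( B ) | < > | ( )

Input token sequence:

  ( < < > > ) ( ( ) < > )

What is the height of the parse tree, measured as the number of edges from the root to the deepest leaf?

[B [Q ( [B [Q < [B [Q < >]] >]] )] [B [Q ( [B [Q ( )] [B [Q < >]]] )]]]

6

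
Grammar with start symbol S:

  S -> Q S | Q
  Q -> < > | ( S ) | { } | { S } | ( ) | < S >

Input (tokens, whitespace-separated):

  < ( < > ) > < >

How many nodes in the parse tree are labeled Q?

4

[S [Q < [S [Q ( [S [Q < >]] )]] >] [S [Q < >]]]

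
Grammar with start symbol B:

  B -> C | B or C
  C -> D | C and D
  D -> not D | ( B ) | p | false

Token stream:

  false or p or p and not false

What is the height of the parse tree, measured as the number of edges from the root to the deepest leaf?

[B [B [B [C [D false]]] or [C [D p]]] or [C [C [D p]] and [D not [D false]]]]

5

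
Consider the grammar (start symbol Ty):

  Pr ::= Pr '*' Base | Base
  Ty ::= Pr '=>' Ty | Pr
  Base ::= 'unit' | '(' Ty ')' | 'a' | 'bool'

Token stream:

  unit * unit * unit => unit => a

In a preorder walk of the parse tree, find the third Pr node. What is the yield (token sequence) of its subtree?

[Ty [Pr [Pr [Pr [Base unit]] * [Base unit]] * [Base unit]] => [Ty [Pr [Base unit]] => [Ty [Pr [Base a]]]]]

unit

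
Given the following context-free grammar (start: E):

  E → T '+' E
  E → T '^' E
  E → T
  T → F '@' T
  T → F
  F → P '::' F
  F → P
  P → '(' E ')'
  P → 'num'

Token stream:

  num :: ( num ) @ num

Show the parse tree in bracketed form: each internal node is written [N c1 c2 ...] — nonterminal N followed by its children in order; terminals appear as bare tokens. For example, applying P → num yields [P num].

[E [T [F [P num] :: [F [P ( [E [T [F [P num]]]] )]]] @ [T [F [P num]]]]]

E
T
F @ T
P :: F @ T
num :: F @ T
num :: P @ T
num :: ( E ) @ T
num :: ( T ) @ T
num :: ( F ) @ T
num :: ( P ) @ T
num :: ( num ) @ T
num :: ( num ) @ F
num :: ( num ) @ P
num :: ( num ) @ num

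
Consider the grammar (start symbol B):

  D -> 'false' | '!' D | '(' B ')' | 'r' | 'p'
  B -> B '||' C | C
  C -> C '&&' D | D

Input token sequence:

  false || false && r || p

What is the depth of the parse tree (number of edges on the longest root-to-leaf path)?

5

[B [B [B [C [D false]]] || [C [C [D false]] && [D r]]] || [C [D p]]]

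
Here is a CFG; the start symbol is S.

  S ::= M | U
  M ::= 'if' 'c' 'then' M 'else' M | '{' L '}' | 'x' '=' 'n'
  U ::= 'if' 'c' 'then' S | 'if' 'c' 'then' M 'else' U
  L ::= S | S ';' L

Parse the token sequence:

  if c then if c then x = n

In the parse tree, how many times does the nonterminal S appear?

[S [U if c then [S [U if c then [S [M x = n]]]]]]

3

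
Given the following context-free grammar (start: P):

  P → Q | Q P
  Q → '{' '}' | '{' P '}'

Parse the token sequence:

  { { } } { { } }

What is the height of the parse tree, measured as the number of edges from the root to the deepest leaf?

5

[P [Q { [P [Q { }]] }] [P [Q { [P [Q { }]] }]]]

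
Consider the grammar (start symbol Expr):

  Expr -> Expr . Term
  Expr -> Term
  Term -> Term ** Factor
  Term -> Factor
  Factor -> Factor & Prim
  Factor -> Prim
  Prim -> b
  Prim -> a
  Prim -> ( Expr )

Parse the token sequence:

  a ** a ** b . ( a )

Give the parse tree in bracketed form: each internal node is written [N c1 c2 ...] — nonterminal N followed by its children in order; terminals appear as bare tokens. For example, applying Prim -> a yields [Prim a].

Expr
Expr . Term
Term . Term
Term ** Factor . Term
Term ** Factor ** Factor . Term
Factor ** Factor ** Factor . Term
Prim ** Factor ** Factor . Term
a ** Factor ** Factor . Term
a ** Prim ** Factor . Term
a ** a ** Factor . Term
a ** a ** Prim . Term
a ** a ** b . Term
a ** a ** b . Factor
a ** a ** b . Prim
a ** a ** b . ( Expr )
a ** a ** b . ( Term )
a ** a ** b . ( Factor )
a ** a ** b . ( Prim )
a ** a ** b . ( a )

[Expr [Expr [Term [Term [Term [Factor [Prim a]]] ** [Factor [Prim a]]] ** [Factor [Prim b]]]] . [Term [Factor [Prim ( [Expr [Term [Factor [Prim a]]]] )]]]]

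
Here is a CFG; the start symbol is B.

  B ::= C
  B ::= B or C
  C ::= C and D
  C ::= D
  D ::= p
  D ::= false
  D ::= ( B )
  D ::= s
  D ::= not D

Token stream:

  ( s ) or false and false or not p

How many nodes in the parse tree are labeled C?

5

[B [B [B [C [D ( [B [C [D s]]] )]]] or [C [C [D false]] and [D false]]] or [C [D not [D p]]]]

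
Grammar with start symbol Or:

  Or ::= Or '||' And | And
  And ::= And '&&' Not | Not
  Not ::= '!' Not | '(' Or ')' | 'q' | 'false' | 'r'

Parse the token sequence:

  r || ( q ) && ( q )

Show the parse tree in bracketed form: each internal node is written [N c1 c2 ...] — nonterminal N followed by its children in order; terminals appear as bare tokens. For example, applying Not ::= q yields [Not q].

[Or [Or [And [Not r]]] || [And [And [Not ( [Or [And [Not q]]] )]] && [Not ( [Or [And [Not q]]] )]]]

Or
Or || And
And || And
Not || And
r || And
r || And && Not
r || Not && Not
r || ( Or ) && Not
r || ( And ) && Not
r || ( Not ) && Not
r || ( q ) && Not
r || ( q ) && ( Or )
r || ( q ) && ( And )
r || ( q ) && ( Not )
r || ( q ) && ( q )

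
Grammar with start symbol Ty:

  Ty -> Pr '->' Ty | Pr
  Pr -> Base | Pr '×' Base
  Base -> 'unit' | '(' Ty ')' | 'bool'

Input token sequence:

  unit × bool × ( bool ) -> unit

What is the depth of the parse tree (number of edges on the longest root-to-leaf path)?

6

[Ty [Pr [Pr [Pr [Base unit]] × [Base bool]] × [Base ( [Ty [Pr [Base bool]]] )]] -> [Ty [Pr [Base unit]]]]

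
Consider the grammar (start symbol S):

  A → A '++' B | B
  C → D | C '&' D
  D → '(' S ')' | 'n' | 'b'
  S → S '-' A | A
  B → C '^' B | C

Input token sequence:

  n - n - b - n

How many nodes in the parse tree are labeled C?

4

[S [S [S [S [A [B [C [D n]]]]] - [A [B [C [D n]]]]] - [A [B [C [D b]]]]] - [A [B [C [D n]]]]]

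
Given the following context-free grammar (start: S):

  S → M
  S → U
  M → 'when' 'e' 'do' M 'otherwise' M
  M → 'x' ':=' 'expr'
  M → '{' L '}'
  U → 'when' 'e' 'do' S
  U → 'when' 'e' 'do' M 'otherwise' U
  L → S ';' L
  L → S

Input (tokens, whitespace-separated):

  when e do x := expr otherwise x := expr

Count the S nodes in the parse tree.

1

[S [M when e do [M x := expr] otherwise [M x := expr]]]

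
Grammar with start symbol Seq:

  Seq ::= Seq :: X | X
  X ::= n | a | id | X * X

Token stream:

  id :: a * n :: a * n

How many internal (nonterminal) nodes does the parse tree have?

10

[Seq [Seq [Seq [X id]] :: [X [X a] * [X n]]] :: [X [X a] * [X n]]]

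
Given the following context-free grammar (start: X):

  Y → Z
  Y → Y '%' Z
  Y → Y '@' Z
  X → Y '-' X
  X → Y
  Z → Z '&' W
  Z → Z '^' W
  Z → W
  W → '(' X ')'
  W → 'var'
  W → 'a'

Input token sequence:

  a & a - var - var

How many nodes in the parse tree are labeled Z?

[X [Y [Z [Z [W a]] & [W a]]] - [X [Y [Z [W var]]] - [X [Y [Z [W var]]]]]]

4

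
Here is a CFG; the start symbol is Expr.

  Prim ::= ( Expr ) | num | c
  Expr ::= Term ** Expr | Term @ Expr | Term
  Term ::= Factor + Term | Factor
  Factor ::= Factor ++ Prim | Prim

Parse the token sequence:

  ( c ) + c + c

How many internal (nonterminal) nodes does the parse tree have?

14

[Expr [Term [Factor [Prim ( [Expr [Term [Factor [Prim c]]]] )]] + [Term [Factor [Prim c]] + [Term [Factor [Prim c]]]]]]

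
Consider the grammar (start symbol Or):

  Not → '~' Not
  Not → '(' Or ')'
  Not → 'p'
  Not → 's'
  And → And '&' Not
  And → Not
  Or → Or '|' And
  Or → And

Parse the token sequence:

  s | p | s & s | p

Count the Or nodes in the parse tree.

4

[Or [Or [Or [Or [And [Not s]]] | [And [Not p]]] | [And [And [Not s]] & [Not s]]] | [And [Not p]]]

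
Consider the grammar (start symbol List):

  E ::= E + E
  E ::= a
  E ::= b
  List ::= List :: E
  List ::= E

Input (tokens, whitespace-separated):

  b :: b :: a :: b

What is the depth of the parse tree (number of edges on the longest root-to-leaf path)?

[List [List [List [List [E b]] :: [E b]] :: [E a]] :: [E b]]

5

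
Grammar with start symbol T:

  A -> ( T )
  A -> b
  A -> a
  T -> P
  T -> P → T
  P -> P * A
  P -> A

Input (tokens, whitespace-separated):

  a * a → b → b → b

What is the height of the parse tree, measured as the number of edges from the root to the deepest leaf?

6

[T [P [P [A a]] * [A a]] → [T [P [A b]] → [T [P [A b]] → [T [P [A b]]]]]]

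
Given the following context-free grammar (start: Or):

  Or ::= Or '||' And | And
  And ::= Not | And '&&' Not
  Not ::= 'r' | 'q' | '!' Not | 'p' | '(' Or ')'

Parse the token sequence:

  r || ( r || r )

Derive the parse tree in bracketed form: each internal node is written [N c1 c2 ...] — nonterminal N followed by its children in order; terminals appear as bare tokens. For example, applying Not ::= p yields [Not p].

Or
Or || And
And || And
Not || And
r || And
r || Not
r || ( Or )
r || ( Or || And )
r || ( And || And )
r || ( Not || And )
r || ( r || And )
r || ( r || Not )
r || ( r || r )

[Or [Or [And [Not r]]] || [And [Not ( [Or [Or [And [Not r]]] || [And [Not r]]] )]]]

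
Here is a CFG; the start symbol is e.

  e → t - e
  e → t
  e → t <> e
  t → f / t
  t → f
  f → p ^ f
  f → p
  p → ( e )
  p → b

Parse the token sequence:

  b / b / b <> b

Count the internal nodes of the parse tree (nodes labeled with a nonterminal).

[e [t [f [p b]] / [t [f [p b]] / [t [f [p b]]]]] <> [e [t [f [p b]]]]]

14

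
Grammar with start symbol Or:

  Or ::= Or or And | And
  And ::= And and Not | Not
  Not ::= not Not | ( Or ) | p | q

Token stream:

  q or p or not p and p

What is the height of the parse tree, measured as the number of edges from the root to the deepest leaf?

[Or [Or [Or [And [Not q]]] or [And [Not p]]] or [And [And [Not not [Not p]]] and [Not p]]]

5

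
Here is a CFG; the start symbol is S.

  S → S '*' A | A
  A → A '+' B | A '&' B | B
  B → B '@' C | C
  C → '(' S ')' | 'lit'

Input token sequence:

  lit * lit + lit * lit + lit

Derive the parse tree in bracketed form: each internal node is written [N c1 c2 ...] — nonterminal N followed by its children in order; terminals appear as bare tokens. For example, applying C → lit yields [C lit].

[S [S [S [A [B [C lit]]]] * [A [A [B [C lit]]] + [B [C lit]]]] * [A [A [B [C lit]]] + [B [C lit]]]]

S
S * A
S * A * A
A * A * A
B * A * A
C * A * A
lit * A * A
lit * A + B * A
lit * B + B * A
lit * C + B * A
lit * lit + B * A
lit * lit + C * A
lit * lit + lit * A
lit * lit + lit * A + B
lit * lit + lit * B + B
lit * lit + lit * C + B
lit * lit + lit * lit + B
lit * lit + lit * lit + C
lit * lit + lit * lit + lit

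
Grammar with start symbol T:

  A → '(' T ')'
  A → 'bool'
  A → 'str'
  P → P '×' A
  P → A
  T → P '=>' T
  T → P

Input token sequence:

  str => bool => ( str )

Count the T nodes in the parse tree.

4

[T [P [A str]] => [T [P [A bool]] => [T [P [A ( [T [P [A str]]] )]]]]]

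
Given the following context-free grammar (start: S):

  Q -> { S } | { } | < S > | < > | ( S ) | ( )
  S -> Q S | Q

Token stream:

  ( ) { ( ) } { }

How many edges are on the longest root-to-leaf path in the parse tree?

[S [Q ( )] [S [Q { [S [Q ( )]] }] [S [Q { }]]]]

5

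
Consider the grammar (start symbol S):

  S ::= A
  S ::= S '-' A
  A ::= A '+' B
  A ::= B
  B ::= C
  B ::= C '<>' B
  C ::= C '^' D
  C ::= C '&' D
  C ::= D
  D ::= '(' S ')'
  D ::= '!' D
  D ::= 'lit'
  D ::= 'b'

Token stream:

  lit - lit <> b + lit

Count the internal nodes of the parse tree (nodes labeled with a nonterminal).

[S [S [A [B [C [D lit]]]]] - [A [A [B [C [D lit]] <> [B [C [D b]]]]] + [B [C [D lit]]]]]

17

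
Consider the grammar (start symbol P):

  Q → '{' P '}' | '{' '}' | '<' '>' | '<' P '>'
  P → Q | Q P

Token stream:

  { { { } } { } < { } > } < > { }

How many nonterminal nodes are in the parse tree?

[P [Q { [P [Q { [P [Q { }]] }] [P [Q { }] [P [Q < [P [Q { }]] >]]]] }] [P [Q < >] [P [Q { }]]]]

16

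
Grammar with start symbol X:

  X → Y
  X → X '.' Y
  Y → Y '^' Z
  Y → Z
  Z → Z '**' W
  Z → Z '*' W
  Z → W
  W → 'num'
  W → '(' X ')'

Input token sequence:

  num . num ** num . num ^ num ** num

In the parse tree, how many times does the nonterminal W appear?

6

[X [X [X [Y [Z [W num]]]] . [Y [Z [Z [W num]] ** [W num]]]] . [Y [Y [Z [W num]]] ^ [Z [Z [W num]] ** [W num]]]]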